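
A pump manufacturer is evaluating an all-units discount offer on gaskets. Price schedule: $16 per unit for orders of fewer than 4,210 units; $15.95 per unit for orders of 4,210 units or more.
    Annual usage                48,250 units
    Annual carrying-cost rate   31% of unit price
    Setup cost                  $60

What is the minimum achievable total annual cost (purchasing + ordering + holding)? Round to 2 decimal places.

$777,358.96

H₁ = 31%×$16 = $4.9600;  H₂ = 31%×$15.95 = $4.9445
EOQ₁ = √(2×48,250×60/4.9600) = 1,080.43  (< 4,210, feasible at tier 1)
EOQ₂ = √(2×48,250×60/4.9445) = 1,082.13  (< 4,210 → use Q = 4,210 at tier-2 price)
TC(tier 1 (EOQ₁), Q≈1,080.4) = $777,358.96
TC(tier 2, Q≈4,210.0) = $780,683.32
Minimum at tier 1 (EOQ₁): $777,358.96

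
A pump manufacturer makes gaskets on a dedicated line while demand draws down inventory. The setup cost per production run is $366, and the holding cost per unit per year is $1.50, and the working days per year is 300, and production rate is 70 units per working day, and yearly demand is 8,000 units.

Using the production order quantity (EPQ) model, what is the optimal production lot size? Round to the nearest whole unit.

2,511 units

d = 8,000/300 = 26.6667 units/day;  effective holding cost H(1 − d/p) = 1.5·(1 − 26.6667/70) = 0.92857
Q* = √(2DS / H_eff) = √(2·8,000·366 / 0.92857) ≈ 2,511.27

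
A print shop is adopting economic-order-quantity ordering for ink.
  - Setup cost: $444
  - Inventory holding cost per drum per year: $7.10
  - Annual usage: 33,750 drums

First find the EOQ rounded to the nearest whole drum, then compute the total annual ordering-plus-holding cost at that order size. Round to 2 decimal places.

Optimal lot size Q* = (2 × 33,750 × $444 / $7.1)^½ ≈ 2,054.54 → Q = 2,055 drums
Orders/yr = 33,750/2,055 = 16.423; ordering cost = 16.423 × $444 = $7,291.97
Average inventory = 2,055/2 = 1027.5; holding cost = 1027.5 × $7.1 = $7,295.25
Total = $7,291.97 + $7,295.25 = $14,587.22

$14,587.22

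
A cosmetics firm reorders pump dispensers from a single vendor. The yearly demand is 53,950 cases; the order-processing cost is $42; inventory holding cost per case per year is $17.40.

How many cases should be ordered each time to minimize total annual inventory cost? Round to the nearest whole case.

510 cases

2DS/H = 2·53,950·42/17.4 = 260,448.28
EOQ = √260,448.28 ≈ 510.34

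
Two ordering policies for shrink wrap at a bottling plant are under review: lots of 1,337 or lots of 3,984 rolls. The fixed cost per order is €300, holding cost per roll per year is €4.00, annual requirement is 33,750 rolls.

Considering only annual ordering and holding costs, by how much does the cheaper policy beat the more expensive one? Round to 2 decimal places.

€262.49

For each Q, cost = (D/Q)·S + (Q/2)·H.
TC(1,337) = (33,750/1,337)×300 + (1,337/2)×4 = €10,246.92
TC(3,984) = (33,750/3,984)×300 + (3,984/2)×4 = €10,509.42
|ΔTC| = |€10,246.92 − €10,509.42| = €262.49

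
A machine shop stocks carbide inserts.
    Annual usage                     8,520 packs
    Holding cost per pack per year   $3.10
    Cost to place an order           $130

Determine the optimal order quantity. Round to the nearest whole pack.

Q* = √(2·D·S / H) = √(2·8,520·130 / 3.1) = √714,580.6 ≈ 845.33

845 packs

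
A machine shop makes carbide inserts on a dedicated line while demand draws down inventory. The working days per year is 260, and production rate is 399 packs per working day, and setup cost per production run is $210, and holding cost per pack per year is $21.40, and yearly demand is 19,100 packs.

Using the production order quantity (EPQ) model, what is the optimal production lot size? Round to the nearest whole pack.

678 packs

d = 19,100/260 = 73.4615 packs/day;  effective holding cost H(1 − d/p) = 21.4·(1 − 73.4615/399) = 17.45996
Q* = √(2DS / H_eff) = √(2·19,100·210 / 17.45996) ≈ 677.83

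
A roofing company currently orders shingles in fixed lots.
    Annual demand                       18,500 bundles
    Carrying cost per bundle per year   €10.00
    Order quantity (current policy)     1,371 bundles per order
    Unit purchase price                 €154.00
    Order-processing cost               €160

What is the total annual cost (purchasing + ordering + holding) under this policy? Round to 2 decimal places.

Annual ordering cost = (D/Q)·S = (18,500/1,371) × 160 = €2,159.01
Annual holding cost  = (Q/2)·H = (1,371/2) × 10 = €6,855.00
Purchase cost = D·C = 18,500 × 154 = €2,849,000.00
Total = €2,159.01 + €6,855.00 + €2,849,000.00 = €2,858,014.01

€2,858,014.01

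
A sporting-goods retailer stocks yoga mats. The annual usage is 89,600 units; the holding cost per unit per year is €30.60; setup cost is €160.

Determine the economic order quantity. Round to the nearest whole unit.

2DS/H = 2·89,600·160/30.6 = 936,993.46
EOQ = √936,993.46 ≈ 967.98

968 units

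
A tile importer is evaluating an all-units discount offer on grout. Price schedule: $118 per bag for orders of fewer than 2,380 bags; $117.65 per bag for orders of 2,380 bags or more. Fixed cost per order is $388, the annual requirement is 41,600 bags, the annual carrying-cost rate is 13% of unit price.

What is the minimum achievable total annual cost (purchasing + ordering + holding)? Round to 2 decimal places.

H₁ = 13%×$118 = $15.3400;  H₂ = 13%×$117.65 = $15.2945
EOQ₁ = √(2×41,600×388/15.3400) = 1,450.66  (< 2,380, feasible at tier 1)
EOQ₂ = √(2×41,600×388/15.2945) = 1,452.81  (< 2,380 → use Q = 2,380 at tier-2 price)
TC(tier 1 (EOQ₁), Q≈1,450.7) = $4,931,053.08
TC(tier 2, Q≈2,380.0) = $4,919,222.30
Minimum at tier 2: $4,919,222.30

$4,919,222.30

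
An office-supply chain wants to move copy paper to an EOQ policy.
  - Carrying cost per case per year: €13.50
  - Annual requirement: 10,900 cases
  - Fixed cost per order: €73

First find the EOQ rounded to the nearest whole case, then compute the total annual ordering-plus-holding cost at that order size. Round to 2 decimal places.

Q* = √(2·D·S / H) = √(2·10,900·73 / 13.5) = √117,881.5 ≈ 343.34 → Q = 343 cases
Ordering: D/Q × S = 10,900/343 × €73 = €2,319.83
Holding:  Q/2 × H = 343/2 × €13.5 = €2,315.25
Total = €2,319.83 + €2,315.25 = €4,635.08

€4,635.08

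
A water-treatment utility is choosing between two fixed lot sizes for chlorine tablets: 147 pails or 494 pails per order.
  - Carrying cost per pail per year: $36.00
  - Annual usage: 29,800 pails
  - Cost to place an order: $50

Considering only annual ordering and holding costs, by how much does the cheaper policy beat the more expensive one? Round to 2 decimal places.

$873.86

TC(Q) = (D/Q)S + (Q/2)H
TC(147) = (29,800/147)×50 + (147/2)×36 = $12,782.05
TC(494) = (29,800/494)×50 + (494/2)×36 = $11,908.19
Cheaper: Q = 494.  Difference = $873.86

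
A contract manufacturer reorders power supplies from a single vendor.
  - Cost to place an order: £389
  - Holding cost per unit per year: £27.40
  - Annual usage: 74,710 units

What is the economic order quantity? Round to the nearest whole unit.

EOQ = √(2DS/H) = √(2 × 74,710 × 389 / 27.4)
    = √(2,121,327.74) ≈ 1,456.48

1,456 units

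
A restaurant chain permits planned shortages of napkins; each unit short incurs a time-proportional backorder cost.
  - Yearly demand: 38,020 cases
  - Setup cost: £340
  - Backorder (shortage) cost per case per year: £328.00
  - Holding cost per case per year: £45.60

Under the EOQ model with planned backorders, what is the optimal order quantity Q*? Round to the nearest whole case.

804 cases

Basic EOQ = √(2·38,020·340/45.6) = 752.971
Backorder adjustment √((H+b)/b) = √((45.6+328)/328) = 1.0673
Q* = 752.971 × 1.0673 ≈ 803.61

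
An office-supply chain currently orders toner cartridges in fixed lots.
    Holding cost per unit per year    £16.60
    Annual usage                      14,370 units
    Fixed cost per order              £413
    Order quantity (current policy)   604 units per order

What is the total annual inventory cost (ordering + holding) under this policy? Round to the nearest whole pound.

Orders/yr = 14,370/604 = 23.791; ordering cost = 23.791 × £413 = £9,825.84
Average inventory = 604/2 = 302; holding cost = 302 × £16.6 = £5,013.20
Total = £9,825.84 + £5,013.20 = £14,839.04

£14,839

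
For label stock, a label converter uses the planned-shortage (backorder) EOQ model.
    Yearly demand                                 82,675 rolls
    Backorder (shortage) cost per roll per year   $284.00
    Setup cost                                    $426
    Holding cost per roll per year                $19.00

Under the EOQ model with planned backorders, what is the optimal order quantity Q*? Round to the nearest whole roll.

Q* = √(2DS/H) · √((H + b)/b)
   = √(2 × 82,675 × 426 / 19) · √((19 + 284) / 284)
   = 1,925.440 × 1.0329 ≈ 1,988.81

1,989 rolls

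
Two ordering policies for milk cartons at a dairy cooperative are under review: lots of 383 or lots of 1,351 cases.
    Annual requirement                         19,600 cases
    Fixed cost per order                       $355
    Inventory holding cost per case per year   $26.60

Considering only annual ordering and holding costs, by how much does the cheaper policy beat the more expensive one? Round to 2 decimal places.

Annual cost at Q: ordering D·S/Q plus holding Q·H/2.
TC(383) = (19,600/383)×355 + (383/2)×26.6 = $23,261.00
TC(1,351) = (19,600/1,351)×355 + (1,351/2)×26.6 = $23,118.56
Lots of 1,351 are cheaper by $142.44.

$142.44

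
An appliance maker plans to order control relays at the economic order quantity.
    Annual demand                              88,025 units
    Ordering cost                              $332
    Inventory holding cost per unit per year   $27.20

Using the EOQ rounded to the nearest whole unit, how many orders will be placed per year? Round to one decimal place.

60.0 orders per year

2DS/H = 2·88,025·332/27.2 = 2,148,845.59
EOQ = √2,148,845.59 ≈ 1,465.89 → Q = 1,466
N = D/Q = 88,025/1,466 ≈ 60.044 orders/yr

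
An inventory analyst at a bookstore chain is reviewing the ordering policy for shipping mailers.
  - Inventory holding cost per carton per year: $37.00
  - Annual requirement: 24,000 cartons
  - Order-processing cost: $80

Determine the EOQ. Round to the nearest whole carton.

322 cartons

Q* = √(2·D·S / H) = √(2·24,000·80 / 37) = √103,783.8 ≈ 322.15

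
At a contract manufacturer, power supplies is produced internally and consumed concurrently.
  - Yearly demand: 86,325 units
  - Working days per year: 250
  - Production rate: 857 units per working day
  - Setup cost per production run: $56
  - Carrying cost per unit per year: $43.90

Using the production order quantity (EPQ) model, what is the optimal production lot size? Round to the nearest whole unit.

607 units

d = 86,325/250 = 345.3000 units/day;  effective holding cost H(1 − d/p) = 43.9·(1 − 345.3000/857) = 26.21194
Q* = √(2DS / H_eff) = √(2·86,325·56 / 26.21194) ≈ 607.33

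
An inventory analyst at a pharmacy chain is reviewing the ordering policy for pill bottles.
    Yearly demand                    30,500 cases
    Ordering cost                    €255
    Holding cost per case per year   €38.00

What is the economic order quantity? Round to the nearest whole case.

Optimal lot size Q* = (2 × 30,500 × €255 / €38)^½ ≈ 639.80

640 cases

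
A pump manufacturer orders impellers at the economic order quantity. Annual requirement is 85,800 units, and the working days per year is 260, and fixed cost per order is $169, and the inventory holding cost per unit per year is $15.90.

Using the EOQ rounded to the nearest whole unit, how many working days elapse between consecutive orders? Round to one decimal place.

4.1 days

Q* = √(2·D·S / H) = √(2·85,800·169 / 15.9) = √1,823,924.5 ≈ 1,350.53 → Q = 1,351 units
Cycle time = (working days × Q)/D = (260 × 1,351) / 85,800 = 4.094 days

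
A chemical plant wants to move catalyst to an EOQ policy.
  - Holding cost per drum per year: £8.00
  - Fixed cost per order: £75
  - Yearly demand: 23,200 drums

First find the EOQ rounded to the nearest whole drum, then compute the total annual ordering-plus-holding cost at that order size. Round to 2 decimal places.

£5,276.36

Optimal lot size Q* = (2 × 23,200 × £75 / £8)^½ ≈ 659.55 → Q = 660 drums
Orders/yr = 23,200/660 = 35.152; ordering cost = 35.152 × £75 = £2,636.36
Average inventory = 660/2 = 330; holding cost = 330 × £8 = £2,640.00
Total = £2,636.36 + £2,640.00 = £5,276.36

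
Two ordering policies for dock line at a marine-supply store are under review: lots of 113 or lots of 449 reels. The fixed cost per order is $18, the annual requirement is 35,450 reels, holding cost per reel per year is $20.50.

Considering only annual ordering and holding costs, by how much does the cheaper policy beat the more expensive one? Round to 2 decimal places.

$781.74

For each Q, cost = (D/Q)·S + (Q/2)·H.
TC(113) = (35,450/113)×18 + (113/2)×20.5 = $6,805.15
TC(449) = (35,450/449)×18 + (449/2)×20.5 = $6,023.41
Cheaper: Q = 449.  Difference = $781.74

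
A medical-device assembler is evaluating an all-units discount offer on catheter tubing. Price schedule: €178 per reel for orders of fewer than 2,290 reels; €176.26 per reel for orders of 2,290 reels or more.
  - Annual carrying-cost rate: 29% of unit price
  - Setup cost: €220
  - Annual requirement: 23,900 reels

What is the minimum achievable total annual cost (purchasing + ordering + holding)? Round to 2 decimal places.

H₁ = 29%×€178 = €51.6200;  H₂ = 29%×€176.26 = €51.1154
EOQ₁ = √(2×23,900×220/51.6200) = 451.35  (< 2,290, feasible at tier 1)
EOQ₂ = √(2×23,900×220/51.1154) = 453.58  (< 2,290 → use Q = 2,290 at tier-2 price)
TC(tier 1 (EOQ₁), Q≈451.4) = €4,277,498.84
TC(tier 2, Q≈2,290.0) = €4,273,437.20
Minimum at tier 2: €4,273,437.20

€4,273,437.20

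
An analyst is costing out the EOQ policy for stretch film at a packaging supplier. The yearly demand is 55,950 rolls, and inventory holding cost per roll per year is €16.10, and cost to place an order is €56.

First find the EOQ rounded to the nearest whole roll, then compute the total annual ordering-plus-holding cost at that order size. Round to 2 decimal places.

Q* = √(2·D·S / H) = √(2·55,950·56 / 16.1) = √389,217.4 ≈ 623.87 → Q = 624 rolls
Orders/yr = 55,950/624 = 89.663; ordering cost = 89.663 × €56 = €5,021.15
Average inventory = 624/2 = 312; holding cost = 312 × €16.1 = €5,023.20
Total = €5,021.15 + €5,023.20 = €10,044.35

€10,044.35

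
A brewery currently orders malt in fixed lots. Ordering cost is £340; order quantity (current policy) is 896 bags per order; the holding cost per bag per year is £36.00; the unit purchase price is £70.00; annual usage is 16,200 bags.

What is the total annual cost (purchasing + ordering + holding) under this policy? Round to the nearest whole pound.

Annual ordering cost = (D/Q)·S = (16,200/896) × 340 = £6,147.32
Annual holding cost  = (Q/2)·H = (896/2) × 36 = £16,128.00
Purchase cost = D·C = 16,200 × 70 = £1,134,000.00
Total = £6,147.32 + £16,128.00 + £1,134,000.00 = £1,156,275.32

£1,156,275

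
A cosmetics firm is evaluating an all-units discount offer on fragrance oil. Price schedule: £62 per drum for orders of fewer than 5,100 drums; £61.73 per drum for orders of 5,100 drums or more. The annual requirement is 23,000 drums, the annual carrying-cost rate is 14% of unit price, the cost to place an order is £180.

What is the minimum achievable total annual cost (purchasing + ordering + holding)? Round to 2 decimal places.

£1,434,477.64

H₁ = 14%×£62 = £8.6800;  H₂ = 14%×£61.73 = £8.6422
EOQ₁ = √(2×23,000×180/8.6800) = 976.69  (< 5,100, feasible at tier 1)
EOQ₂ = √(2×23,000×180/8.6422) = 978.82  (< 5,100 → use Q = 5,100 at tier-2 price)
TC(tier 1 (EOQ₁), Q≈976.7) = £1,434,477.64
TC(tier 2, Q≈5,100.0) = £1,442,639.37
Minimum at tier 1 (EOQ₁): £1,434,477.64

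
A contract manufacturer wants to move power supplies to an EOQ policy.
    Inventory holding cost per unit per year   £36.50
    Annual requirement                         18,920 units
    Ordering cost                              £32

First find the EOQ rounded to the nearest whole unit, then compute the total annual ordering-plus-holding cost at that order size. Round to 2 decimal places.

£6,648.09

2DS/H = 2·18,920·32/36.5 = 33,174.79
EOQ = √33,174.79 ≈ 182.14 → Q = 182 units
Orders/yr = 18,920/182 = 103.956; ordering cost = 103.956 × £32 = £3,326.59
Average inventory = 182/2 = 91; holding cost = 91 × £36.5 = £3,321.50
Total = £3,326.59 + £3,321.50 = £6,648.09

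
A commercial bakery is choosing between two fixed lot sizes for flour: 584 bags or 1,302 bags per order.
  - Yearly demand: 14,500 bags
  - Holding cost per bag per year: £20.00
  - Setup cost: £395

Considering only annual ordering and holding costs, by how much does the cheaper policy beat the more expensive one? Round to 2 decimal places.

TC(Q) = (D/Q)S + (Q/2)H
TC(584) = (14,500/584)×395 + (584/2)×20 = £15,647.36
TC(1,302) = (14,500/1,302)×395 + (1,302/2)×20 = £17,419.00
Cheaper: Q = 584.  Difference = £1,771.64

£1,771.64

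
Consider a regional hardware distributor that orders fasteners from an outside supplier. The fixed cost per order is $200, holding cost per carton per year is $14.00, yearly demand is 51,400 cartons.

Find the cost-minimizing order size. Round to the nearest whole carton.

1,212 cartons

Optimal lot size Q* = (2 × 51,400 × $200 / $14)^½ ≈ 1,211.85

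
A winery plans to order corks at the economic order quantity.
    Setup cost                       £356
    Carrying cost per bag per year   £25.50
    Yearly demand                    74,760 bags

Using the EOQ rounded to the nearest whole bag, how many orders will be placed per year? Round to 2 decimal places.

51.74 orders per year

Optimal lot size Q* = (2 × 74,760 × £356 / £25.5)^½ ≈ 1,444.79 → Q = 1,445
N = D/Q = 74,760/1,445 ≈ 51.737 orders/yr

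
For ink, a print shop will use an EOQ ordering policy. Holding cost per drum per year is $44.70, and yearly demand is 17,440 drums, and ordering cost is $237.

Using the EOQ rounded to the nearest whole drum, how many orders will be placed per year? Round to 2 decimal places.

Q* = √(2·D·S / H) = √(2·17,440·237 / 44.7) = √184,934.2 ≈ 430.04 → Q = 430
Orders per year = D/Q = 17,440 / 430 = 40.558

40.56 orders per year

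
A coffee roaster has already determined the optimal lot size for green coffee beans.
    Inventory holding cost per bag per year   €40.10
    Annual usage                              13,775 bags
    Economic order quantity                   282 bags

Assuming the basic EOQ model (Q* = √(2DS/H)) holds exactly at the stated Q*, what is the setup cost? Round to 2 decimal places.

€115.75

Since Q* = (2DS/H)^½, squaring gives Q*²·H = 2DS.
S = Q²H / (2D) = 282² × 40.1 / (2 × 13,775) = 115.7500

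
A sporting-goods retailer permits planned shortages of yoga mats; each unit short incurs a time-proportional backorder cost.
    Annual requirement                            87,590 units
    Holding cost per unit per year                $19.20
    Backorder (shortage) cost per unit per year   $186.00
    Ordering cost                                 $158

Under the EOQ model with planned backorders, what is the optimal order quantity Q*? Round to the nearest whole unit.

1,261 units

Q* = √(2DS/H) · √((H + b)/b)
   = √(2 × 87,590 × 158 / 19.2) · √((19.2 + 186) / 186)
   = 1,200.660 × 1.0503 ≈ 1,261.11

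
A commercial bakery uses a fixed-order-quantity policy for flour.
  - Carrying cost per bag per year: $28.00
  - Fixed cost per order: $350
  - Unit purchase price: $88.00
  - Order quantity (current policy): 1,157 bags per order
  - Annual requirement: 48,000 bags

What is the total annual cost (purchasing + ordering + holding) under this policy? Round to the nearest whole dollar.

Annual ordering cost = (D/Q)·S = (48,000/1,157) × 350 = $14,520.31
Annual holding cost  = (Q/2)·H = (1,157/2) × 28 = $16,198.00
Purchase cost = D·C = 48,000 × 88 = $4,224,000.00
Total = $14,520.31 + $16,198.00 + $4,224,000.00 = $4,254,718.31

$4,254,718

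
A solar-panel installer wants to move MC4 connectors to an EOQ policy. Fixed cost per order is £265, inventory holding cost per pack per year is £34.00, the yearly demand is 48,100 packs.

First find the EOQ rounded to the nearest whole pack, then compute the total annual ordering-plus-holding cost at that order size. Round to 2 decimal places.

£29,440.82

2DS/H = 2·48,100·265/34 = 749,794.12
EOQ = √749,794.12 ≈ 865.91 → Q = 866 packs
Ordering: D/Q × S = 48,100/866 × £265 = £14,718.82
Holding:  Q/2 × H = 866/2 × £34 = £14,722.00
Total = £14,718.82 + £14,722.00 = £29,440.82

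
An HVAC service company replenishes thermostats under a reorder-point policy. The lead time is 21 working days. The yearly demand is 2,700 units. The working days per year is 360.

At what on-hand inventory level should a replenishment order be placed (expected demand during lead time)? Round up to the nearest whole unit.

158 units

Daily demand d = 2,700 / 360 = 7.500 units/day
Demand during lead time = 7.500 × 21 = 157.50
Reorder point = 157.50 → round up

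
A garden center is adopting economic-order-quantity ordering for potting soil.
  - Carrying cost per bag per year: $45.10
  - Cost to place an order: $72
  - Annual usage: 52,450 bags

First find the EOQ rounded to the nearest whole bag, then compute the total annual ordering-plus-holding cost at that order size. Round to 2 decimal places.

$18,456.20

Optimal lot size Q* = (2 × 52,450 × $72 / $45.1)^½ ≈ 409.23 → Q = 409 bags
Orders/yr = 52,450/409 = 128.240; ordering cost = 128.240 × $72 = $9,233.25
Average inventory = 409/2 = 204.5; holding cost = 204.5 × $45.1 = $9,222.95
Total = $9,233.25 + $9,222.95 = $18,456.20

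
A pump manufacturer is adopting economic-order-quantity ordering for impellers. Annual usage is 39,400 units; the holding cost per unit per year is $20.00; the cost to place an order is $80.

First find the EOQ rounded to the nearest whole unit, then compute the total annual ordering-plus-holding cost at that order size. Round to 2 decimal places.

$11,228.54

Optimal lot size Q* = (2 × 39,400 × $80 / $20)^½ ≈ 561.43 → Q = 561 units
Ordering: D/Q × S = 39,400/561 × $80 = $5,618.54
Holding:  Q/2 × H = 561/2 × $20 = $5,610.00
Total = $5,618.54 + $5,610.00 = $11,228.54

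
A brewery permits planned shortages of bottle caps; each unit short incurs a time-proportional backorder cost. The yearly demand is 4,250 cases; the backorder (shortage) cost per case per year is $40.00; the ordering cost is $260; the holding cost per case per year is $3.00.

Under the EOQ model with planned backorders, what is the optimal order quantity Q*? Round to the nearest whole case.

Q* = √(2DS/H) · √((H + b)/b)
   = √(2 × 4,250 × 260 / 3) · √((3 + 40) / 40)
   = 858.293 × 1.0368 ≈ 889.90

890 cases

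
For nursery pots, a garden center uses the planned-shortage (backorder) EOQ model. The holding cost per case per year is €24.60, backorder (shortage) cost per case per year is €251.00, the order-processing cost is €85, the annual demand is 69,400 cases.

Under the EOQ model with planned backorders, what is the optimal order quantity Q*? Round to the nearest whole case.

726 cases

Q* = √(2DS/H) · √((H + b)/b)
   = √(2 × 69,400 × 85 / 24.6) · √((24.6 + 251) / 251)
   = 692.527 × 1.0479 ≈ 725.67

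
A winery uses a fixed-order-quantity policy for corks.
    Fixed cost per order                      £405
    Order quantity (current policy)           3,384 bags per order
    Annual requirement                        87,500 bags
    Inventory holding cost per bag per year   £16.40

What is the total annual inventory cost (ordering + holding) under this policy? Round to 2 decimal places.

£38,220.87

Orders/yr = 87,500/3,384 = 25.857; ordering cost = 25.857 × £405 = £10,472.07
Average inventory = 3,384/2 = 1692; holding cost = 1692 × £16.4 = £27,748.80
Total = £10,472.07 + £27,748.80 = £38,220.87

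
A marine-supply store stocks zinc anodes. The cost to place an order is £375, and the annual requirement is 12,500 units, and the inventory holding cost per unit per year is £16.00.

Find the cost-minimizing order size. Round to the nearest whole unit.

2DS/H = 2·12,500·375/16 = 585,937.50
EOQ = √585,937.50 ≈ 765.47

765 units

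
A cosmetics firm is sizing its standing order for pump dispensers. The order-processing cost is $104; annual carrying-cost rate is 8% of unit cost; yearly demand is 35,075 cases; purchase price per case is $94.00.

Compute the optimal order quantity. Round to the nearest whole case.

985 cases

H = i·C = 0.08 × $94 = $7.5200 per case-year
Q* = √(2·D·S / H) = √(2·35,075·104 / 7.52) = √970,159.6 ≈ 984.97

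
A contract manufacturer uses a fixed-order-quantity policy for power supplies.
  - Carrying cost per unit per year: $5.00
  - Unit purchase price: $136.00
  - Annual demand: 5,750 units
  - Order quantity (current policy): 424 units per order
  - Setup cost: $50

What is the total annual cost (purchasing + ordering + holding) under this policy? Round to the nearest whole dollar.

$783,738

Orders/yr = 5,750/424 = 13.561; ordering cost = 13.561 × $50 = $678.07
Average inventory = 424/2 = 212; holding cost = 212 × $5 = $1,060.00
Purchase cost = D·C = 5,750 × 136 = $782,000.00
Total = $678.07 + $1,060.00 + $782,000.00 = $783,738.07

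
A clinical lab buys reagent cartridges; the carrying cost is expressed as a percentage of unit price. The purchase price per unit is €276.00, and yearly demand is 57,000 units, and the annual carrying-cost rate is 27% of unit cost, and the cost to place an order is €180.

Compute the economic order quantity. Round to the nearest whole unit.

525 units

Holding cost per unit per year: H = 27% × €276 = €74.5200
Q* = √(2·D·S / H) = √(2·57,000·180 / 74.52) = √275,362.3 ≈ 524.75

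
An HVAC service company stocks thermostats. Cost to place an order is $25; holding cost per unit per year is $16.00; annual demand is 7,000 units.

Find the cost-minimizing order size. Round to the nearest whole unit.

148 units

2DS/H = 2·7,000·25/16 = 21,875.00
EOQ = √21,875.00 ≈ 147.90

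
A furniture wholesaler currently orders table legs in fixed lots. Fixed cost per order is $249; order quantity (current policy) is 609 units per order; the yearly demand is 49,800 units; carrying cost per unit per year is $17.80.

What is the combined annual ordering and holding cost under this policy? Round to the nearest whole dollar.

Orders/yr = 49,800/609 = 81.773; ordering cost = 81.773 × $249 = $20,361.58
Average inventory = 609/2 = 304.5; holding cost = 304.5 × $17.8 = $5,420.10
Total = $20,361.58 + $5,420.10 = $25,781.68

$25,782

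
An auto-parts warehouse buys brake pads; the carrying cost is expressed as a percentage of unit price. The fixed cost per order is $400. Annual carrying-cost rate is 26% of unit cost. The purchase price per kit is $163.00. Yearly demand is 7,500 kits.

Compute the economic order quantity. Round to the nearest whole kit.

H = i·C = 0.26 × $163 = $42.3800 per kit-year
EOQ = √(2DS/H) = √(2 × 7,500 × 400 / 42.38)
    = √(141,576.22) ≈ 376.27

376 kits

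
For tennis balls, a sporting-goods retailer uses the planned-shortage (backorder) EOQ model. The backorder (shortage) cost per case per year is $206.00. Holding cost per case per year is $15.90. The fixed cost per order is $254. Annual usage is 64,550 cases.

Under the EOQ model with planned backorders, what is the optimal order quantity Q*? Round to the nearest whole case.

1,490 cases

Basic EOQ = √(2·64,550·254/15.9) = 1,436.089
Backorder adjustment √((H+b)/b) = √((15.9+206)/206) = 1.0379
Q* = 1,436.089 × 1.0379 ≈ 1,490.48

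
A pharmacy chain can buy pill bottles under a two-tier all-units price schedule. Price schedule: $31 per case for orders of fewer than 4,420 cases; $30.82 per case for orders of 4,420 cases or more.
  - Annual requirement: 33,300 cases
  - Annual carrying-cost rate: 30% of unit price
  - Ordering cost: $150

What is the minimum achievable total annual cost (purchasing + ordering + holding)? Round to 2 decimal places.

H₁ = 30%×$31 = $9.3000;  H₂ = 30%×$30.82 = $9.2460
EOQ₁ = √(2×33,300×150/9.3000) = 1,036.43  (< 4,420, feasible at tier 1)
EOQ₂ = √(2×33,300×150/9.2460) = 1,039.46  (< 4,420 → use Q = 4,420 at tier-2 price)
TC(tier 1 (EOQ₁), Q≈1,036.4) = $1,041,938.83
TC(tier 2, Q≈4,420.0) = $1,047,869.75
Minimum at tier 1 (EOQ₁): $1,041,938.83

$1,041,938.83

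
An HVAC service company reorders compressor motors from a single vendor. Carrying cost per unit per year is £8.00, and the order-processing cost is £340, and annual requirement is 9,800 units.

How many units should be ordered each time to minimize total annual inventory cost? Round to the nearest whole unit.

EOQ = √(2DS/H) = √(2 × 9,800 × 340 / 8)
    = √(833,000.00) ≈ 912.69

913 units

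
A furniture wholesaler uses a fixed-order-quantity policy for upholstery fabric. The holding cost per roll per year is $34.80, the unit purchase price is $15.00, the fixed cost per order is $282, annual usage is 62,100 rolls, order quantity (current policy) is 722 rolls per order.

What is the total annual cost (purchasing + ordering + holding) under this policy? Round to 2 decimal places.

Orders/yr = 62,100/722 = 86.011; ordering cost = 86.011 × $282 = $24,255.12
Average inventory = 722/2 = 361; holding cost = 361 × $34.8 = $12,562.80
Purchase cost = D·C = 62,100 × 15 = $931,500.00
Total = $24,255.12 + $12,562.80 + $931,500.00 = $968,317.92

$968,317.92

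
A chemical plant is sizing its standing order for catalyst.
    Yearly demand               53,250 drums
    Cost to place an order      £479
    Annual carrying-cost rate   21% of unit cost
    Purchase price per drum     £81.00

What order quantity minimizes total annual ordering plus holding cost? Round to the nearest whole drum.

Holding cost per drum per year: H = 21% × £81 = £17.0100
Optimal lot size Q* = (2 × 53,250 × £479 / £17.01)^½ ≈ 1,731.77

1,732 drums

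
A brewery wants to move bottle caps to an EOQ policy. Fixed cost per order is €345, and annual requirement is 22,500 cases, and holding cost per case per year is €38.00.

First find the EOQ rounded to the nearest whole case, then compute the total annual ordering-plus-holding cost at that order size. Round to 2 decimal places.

€24,288.89

EOQ = √(2DS/H) = √(2 × 22,500 × 345 / 38)
    = √(408,552.63) ≈ 639.18 → Q = 639 cases
Orders/yr = 22,500/639 = 35.211; ordering cost = 35.211 × €345 = €12,147.89
Average inventory = 639/2 = 319.5; holding cost = 319.5 × €38 = €12,141.00
Total = €12,147.89 + €12,141.00 = €24,288.89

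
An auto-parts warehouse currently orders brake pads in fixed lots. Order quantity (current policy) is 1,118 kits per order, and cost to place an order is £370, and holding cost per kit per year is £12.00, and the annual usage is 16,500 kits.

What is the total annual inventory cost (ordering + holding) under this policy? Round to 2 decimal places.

Annual ordering cost = (D/Q)·S = (16,500/1,118) × 370 = £5,460.64
Annual holding cost  = (Q/2)·H = (1,118/2) × 12 = £6,708.00
Total = £5,460.64 + £6,708.00 = £12,168.64

£12,168.64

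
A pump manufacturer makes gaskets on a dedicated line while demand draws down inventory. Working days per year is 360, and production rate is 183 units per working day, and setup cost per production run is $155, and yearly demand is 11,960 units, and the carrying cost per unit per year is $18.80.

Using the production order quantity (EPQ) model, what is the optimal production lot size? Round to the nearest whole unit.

491 units

d = 11,960/360 = 33.2222 units/day;  effective holding cost H(1 − d/p) = 18.8·(1 − 33.2222/183) = 15.38701
Q* = √(2DS / H_eff) = √(2·11,960·155 / 15.38701) ≈ 490.87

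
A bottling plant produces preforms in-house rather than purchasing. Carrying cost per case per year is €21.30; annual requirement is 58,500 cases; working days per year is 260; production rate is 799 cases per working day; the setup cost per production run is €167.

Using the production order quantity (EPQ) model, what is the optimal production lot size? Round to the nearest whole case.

d = 58,500/260 = 225.0000 cases/day;  effective holding cost H(1 − d/p) = 21.3·(1 − 225.0000/799) = 15.30188
Q* = √(2DS / H_eff) = √(2·58,500·167 / 15.30188) ≈ 1,130.00

1,130 cases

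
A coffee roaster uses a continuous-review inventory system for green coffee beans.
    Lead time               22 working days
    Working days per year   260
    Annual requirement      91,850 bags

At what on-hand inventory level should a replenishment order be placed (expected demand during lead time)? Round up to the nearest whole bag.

7,772 bags

Daily demand d = 91,850 / 260 = 353.269 bags/day
Demand during lead time = 353.269 × 22 = 7,771.92
Reorder point = 7,771.92 → round up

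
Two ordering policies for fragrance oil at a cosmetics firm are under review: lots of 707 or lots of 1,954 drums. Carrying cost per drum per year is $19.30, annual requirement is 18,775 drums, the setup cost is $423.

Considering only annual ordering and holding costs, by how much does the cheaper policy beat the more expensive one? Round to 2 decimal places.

TC(Q) = (D/Q)S + (Q/2)H
TC(707) = (18,775/707)×423 + (707/2)×19.3 = $18,055.68
TC(1,954) = (18,775/1,954)×423 + (1,954/2)×19.3 = $22,920.49
Cheaper: Q = 707.  Difference = $4,864.81

$4,864.81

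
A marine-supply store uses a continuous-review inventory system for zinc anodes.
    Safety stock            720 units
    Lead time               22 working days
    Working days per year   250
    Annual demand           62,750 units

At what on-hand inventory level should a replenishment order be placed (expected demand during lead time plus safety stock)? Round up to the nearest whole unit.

Daily demand d = 62,750 / 250 = 251.000 units/day
Demand during lead time = 251.000 × 22 = 5,522.00
Reorder point = 5,522.00 + 720 = 6,242.00 → round up

6,242 units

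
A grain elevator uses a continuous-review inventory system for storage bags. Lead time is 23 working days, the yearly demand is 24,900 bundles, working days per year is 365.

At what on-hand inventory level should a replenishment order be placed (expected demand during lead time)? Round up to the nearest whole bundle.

1,570 bundles

Daily demand d = 24,900 / 365 = 68.219 bundles/day
Demand during lead time = 68.219 × 23 = 1,569.04
Reorder point = 1,569.04 → round up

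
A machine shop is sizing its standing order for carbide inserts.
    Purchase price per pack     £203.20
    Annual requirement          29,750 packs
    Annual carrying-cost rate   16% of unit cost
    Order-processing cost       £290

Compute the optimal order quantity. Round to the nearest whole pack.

729 packs

Carrying cost H = £203.2 × 16% = £32.5120/pack/yr
2DS/H = 2·29,750·290/32.512 = 530,727.12
EOQ = √530,727.12 ≈ 728.51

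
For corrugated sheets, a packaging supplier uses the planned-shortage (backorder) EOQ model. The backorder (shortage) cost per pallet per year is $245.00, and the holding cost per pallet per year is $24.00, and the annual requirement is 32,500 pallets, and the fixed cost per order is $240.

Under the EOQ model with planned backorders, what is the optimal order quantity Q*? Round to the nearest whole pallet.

845 pallets

Q* = √(2DS/H) · √((H + b)/b)
   = √(2 × 32,500 × 240 / 24) · √((24 + 245) / 245)
   = 806.226 × 1.0478 ≈ 844.79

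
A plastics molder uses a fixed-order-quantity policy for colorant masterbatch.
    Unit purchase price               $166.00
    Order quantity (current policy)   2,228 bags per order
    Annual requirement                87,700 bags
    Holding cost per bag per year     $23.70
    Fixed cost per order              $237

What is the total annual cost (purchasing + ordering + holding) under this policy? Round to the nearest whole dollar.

$14,593,931

Orders/yr = 87,700/2,228 = 39.363; ordering cost = 39.363 × $237 = $9,328.95
Average inventory = 2,228/2 = 1114; holding cost = 1114 × $23.7 = $26,401.80
Purchase cost = D·C = 87,700 × 166 = $14,558,200.00
Total = $9,328.95 + $26,401.80 + $14,558,200.00 = $14,593,930.75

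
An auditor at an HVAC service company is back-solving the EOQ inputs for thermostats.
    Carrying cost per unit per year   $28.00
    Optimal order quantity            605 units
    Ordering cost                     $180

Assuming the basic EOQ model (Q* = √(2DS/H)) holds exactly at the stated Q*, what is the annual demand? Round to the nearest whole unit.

From Q* = √(2DS/H) ⇒ Q*² = 2DS/H.
D = Q²H / (2S) = 605² × 28 / (2 × 180) = 28,468.61

28,469 units per year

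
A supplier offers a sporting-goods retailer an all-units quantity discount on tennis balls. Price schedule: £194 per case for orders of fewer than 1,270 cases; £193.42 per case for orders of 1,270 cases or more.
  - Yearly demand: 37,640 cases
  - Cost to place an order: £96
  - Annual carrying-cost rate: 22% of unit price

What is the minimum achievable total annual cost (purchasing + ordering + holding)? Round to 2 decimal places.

H₁ = 22%×£194 = £42.6800;  H₂ = 22%×£193.42 = £42.5524
EOQ₁ = √(2×37,640×96/42.6800) = 411.49  (< 1,270, feasible at tier 1)
EOQ₂ = √(2×37,640×96/42.5524) = 412.11  (< 1,270 → use Q = 1,270 at tier-2 price)
TC(tier 1 (EOQ₁), Q≈411.5) = £7,319,722.55
TC(tier 2, Q≈1,270.0) = £7,310,194.80
Minimum at tier 2: £7,310,194.80

£7,310,194.80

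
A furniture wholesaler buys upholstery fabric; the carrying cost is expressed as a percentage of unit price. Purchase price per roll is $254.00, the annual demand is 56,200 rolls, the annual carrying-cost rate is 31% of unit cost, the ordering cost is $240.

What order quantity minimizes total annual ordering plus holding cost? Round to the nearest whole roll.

585 rolls

Carrying cost H = $254 × 31% = $78.7400/roll/yr
Q* = √(2·D·S / H) = √(2·56,200·240 / 78.74) = √342,595.9 ≈ 585.32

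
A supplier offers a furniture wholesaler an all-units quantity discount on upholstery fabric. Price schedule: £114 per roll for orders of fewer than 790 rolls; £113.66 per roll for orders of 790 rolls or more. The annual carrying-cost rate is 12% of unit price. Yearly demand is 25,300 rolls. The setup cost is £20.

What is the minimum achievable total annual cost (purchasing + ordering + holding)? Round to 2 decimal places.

£2,881,625.99

H₁ = 12%×£114 = £13.6800;  H₂ = 12%×£113.66 = £13.6392
EOQ₁ = √(2×25,300×20/13.6800) = 271.99  (< 790, feasible at tier 1)
EOQ₂ = √(2×25,300×20/13.6392) = 272.39  (< 790 → use Q = 790 at tier-2 price)
TC(tier 1 (EOQ₁), Q≈272.0) = £2,887,920.77
TC(tier 2, Q≈790.0) = £2,881,625.99
Minimum at tier 2: £2,881,625.99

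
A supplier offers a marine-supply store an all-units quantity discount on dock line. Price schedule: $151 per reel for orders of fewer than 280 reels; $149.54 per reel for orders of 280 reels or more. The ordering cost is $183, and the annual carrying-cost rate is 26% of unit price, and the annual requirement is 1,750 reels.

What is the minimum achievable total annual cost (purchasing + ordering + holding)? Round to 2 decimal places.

H₁ = 26%×$151 = $39.2600;  H₂ = 26%×$149.54 = $38.8804
EOQ₁ = √(2×1,750×183/39.2600) = 127.73  (< 280, feasible at tier 1)
EOQ₂ = √(2×1,750×183/38.8804) = 128.35  (< 280 → use Q = 280 at tier-2 price)
TC(tier 1 (EOQ₁), Q≈127.7) = $269,264.58
TC(tier 2, Q≈280.0) = $268,282.01
Minimum at tier 2: $268,282.01

$268,282.01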